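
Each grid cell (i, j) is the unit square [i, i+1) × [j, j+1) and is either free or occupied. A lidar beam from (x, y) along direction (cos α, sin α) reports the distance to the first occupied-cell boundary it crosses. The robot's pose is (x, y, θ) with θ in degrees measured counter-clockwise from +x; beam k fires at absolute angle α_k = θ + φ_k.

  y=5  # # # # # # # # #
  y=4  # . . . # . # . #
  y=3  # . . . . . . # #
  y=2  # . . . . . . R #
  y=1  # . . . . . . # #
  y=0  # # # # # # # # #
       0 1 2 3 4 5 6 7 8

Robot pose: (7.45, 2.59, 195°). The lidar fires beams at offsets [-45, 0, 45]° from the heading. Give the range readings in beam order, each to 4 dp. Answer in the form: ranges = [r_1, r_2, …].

beam 1: φ=-45°, α=150°
  direction (-0.8660, 0.5000); cell (7,2); t to first gridline: x 0.5196, y 0.8200 (then +1.1547 / +2.0000)
    (6,2) via x @ 0.5196
    (6,3) via y @ 0.8200
    (5,3) via x @ 1.6743
    (5,4) via y @ 2.8200
    (4,4) via x @ 2.8290  # hit
  → r_1 = 2.8290
beam 2: φ=0°, α=195°
  direction (-0.9659, -0.2588); cell (7,2); t to first gridline: x 0.4659, y 2.2796 (then +1.0353 / +3.8637)
    (6,2) via x @ 0.4659
    (5,2) via x @ 1.5012
    (5,1) via y @ 2.2796
    (4,1) via x @ 2.5364
    (3,1) via x @ 3.5717
    (2,1) via x @ 4.6070
    (1,1) via x @ 5.6423
    (1,0) via y @ 6.1433  # hit
  → r_2 = 6.1433
beam 3: φ=45°, α=240°
  direction (-0.5000, -0.8660); cell (7,2); t to first gridline: x 0.9000, y 0.6813 (then +2.0000 / +1.1547)
    (7,1) via y @ 0.6813  # hit
  → r_3 = 0.6813

ranges = [2.8290, 6.1433, 0.6813]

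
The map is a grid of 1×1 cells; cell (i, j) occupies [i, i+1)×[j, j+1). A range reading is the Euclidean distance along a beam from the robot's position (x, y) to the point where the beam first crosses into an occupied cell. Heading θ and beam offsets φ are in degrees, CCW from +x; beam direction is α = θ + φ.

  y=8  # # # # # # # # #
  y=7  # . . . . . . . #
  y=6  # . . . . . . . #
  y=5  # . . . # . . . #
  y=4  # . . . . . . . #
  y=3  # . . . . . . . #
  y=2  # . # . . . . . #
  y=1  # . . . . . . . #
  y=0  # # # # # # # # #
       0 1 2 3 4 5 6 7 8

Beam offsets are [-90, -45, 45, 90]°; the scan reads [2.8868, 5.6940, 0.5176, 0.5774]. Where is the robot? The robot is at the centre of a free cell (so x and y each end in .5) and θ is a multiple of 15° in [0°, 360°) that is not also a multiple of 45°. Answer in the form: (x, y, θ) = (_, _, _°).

Enumerate (i+0.5, j+0.5, θ) over the 47 free cells and 16 admissible headings. For each, cast all 4 beams and compare to the given ranges.
  (5.5, 3.5, 30°): beam 2 = 2.5882 ≠ 5.6940 ✗
  (4.5, 1.5, 300°): beam 1 = 1.0000 ≠ 2.8868 ✗
  (3.5, 3.5, 165°): beam 1 = 1.9319 ≠ 2.8868 ✗
  (4.5, 6.5, 105°): beam 1 = 3.6235 ≠ 2.8868 ✗
  …
  (7.5, 6.5, 300°): r_1=2.8868, r_2=5.6940, r_3=0.5176, r_4=0.5774 — all match ✓
Unique over the lattice → pose = (7.5, 6.5, 300°).

(x, y, θ) = (7.5, 6.5, 300°)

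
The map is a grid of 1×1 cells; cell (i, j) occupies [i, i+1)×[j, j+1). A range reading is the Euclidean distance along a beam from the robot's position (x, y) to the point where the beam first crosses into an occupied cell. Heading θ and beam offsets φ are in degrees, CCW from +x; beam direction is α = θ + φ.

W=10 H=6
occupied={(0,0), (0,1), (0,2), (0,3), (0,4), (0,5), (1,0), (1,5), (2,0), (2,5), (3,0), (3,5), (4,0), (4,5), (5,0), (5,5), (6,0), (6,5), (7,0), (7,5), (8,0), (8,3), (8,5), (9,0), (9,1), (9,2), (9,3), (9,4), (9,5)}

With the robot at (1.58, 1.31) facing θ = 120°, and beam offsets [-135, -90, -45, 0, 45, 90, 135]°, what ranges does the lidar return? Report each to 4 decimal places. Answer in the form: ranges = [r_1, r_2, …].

beam 1: φ=-135°, α=345°
  d=(0.9659,-0.2588)  start (1,1)  tX=0.4348 tY=1.1977  stride 1/|dx|=1.0353 1/|dy|=3.8637
    cross x-line → (2,1), t=0.4348
    cross y-line → (2,0), t=1.1977 (wall)
  → r_1 = 1.1977
beam 2: φ=-90°, α=30°
  d=(0.8660,0.5000)  start (1,1)  tX=0.4850 tY=1.3800  stride 1/|dx|=1.1547 1/|dy|=2.0000
    cross x-line → (2,1), t=0.4850
    cross y-line → (2,2), t=1.3800
    cross x-line → (3,2), t=1.6397
    cross x-line → (4,2), t=2.7944
    cross y-line → (4,3), t=3.3800
    cross x-line → (5,3), t=3.9491
    cross x-line → (6,3), t=5.1038
    cross y-line → (6,4), t=5.3800
    cross x-line → (7,4), t=6.2585
    cross y-line → (7,5), t=7.3800 (wall)
  → r_2 = 7.3800
beam 3: φ=-45°, α=75°
  d=(0.2588,0.9659)  start (1,1)  tX=1.6228 tY=0.7143  stride 1/|dx|=3.8637 1/|dy|=1.0353
    cross y-line → (1,2), t=0.7143
    cross x-line → (2,2), t=1.6228
    cross y-line → (2,3), t=1.7496
    cross y-line → (2,4), t=2.7849
    cross y-line → (2,5), t=3.8202 (wall)
  → r_3 = 3.8202
beam 4: φ=0°, α=120°
  d=(-0.5000,0.8660)  start (1,1)  tX=1.1600 tY=0.7967  stride 1/|dx|=2.0000 1/|dy|=1.1547
    cross y-line → (1,2), t=0.7967
    cross x-line → (0,2), t=1.1600 (wall)
  → r_4 = 1.1600
beam 5: φ=45°, α=165°
  d=(-0.9659,0.2588)  start (1,1)  tX=0.6005 tY=2.6660  stride 1/|dx|=1.0353 1/|dy|=3.8637
    cross x-line → (0,1), t=0.6005 (wall)
  → r_5 = 0.6005
beam 6: φ=90°, α=210°
  d=(-0.8660,-0.5000)  start (1,1)  tX=0.6697 tY=0.6200  stride 1/|dx|=1.1547 1/|dy|=2.0000
    cross y-line → (1,0), t=0.6200 (wall)
  → r_6 = 0.6200
beam 7: φ=135°, α=255°
  d=(-0.2588,-0.9659)  start (1,1)  tX=2.2409 tY=0.3209  stride 1/|dx|=3.8637 1/|dy|=1.0353
    cross y-line → (1,0), t=0.3209 (wall)
  → r_7 = 0.3209

ranges = [1.1977, 7.3800, 3.8202, 1.1600, 0.6005, 0.6200, 0.3209]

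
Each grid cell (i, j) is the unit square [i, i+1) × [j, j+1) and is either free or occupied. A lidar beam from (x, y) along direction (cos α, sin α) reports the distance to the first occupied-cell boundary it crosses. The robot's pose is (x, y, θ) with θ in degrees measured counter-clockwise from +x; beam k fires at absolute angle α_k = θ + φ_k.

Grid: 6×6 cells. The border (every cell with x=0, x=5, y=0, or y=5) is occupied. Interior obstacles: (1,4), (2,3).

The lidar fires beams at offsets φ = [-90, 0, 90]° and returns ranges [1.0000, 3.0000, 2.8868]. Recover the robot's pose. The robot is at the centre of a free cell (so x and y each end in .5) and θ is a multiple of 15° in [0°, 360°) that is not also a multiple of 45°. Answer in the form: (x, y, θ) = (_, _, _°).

(x, y, θ) = (3.5, 1.5, 60°)

Enumerate (i+0.5, j+0.5, θ) over the 14 free cells and 16 admissible headings. For each, cast all 3 beams and compare to the given ranges.
  (3.5, 2.5, 60°): beam 1 = 1.7321 ≠ 1.0000 ✗
  (1.5, 3.5, 300°): beam 1 = 0.5774 ≠ 1.0000 ✗
  (2.5, 2.5, 210°): beam 1 = 0.5774 ≠ 1.0000 ✗
  (2.5, 4.5, 120°): beam 2 = 0.5774 ≠ 3.0000 ✗
  …
  (3.5, 1.5, 60°): r_1=1.0000, r_2=3.0000, r_3=2.8868 — all match ✓
Only this pose fits every beam.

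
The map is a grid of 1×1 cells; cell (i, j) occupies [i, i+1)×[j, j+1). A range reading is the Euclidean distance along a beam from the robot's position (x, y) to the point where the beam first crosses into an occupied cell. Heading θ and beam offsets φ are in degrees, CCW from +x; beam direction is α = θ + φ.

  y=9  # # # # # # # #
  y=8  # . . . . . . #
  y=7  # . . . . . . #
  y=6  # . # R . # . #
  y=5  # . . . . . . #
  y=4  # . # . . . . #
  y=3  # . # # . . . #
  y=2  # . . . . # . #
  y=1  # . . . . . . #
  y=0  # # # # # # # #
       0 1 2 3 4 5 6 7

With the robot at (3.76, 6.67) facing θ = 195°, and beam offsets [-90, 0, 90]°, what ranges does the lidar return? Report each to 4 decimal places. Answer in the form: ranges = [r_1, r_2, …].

ranges = [2.4122, 0.7868, 4.7910]

beam 1: φ=-90°, α=105°
  direction (-0.2588, 0.9659); cell (3,6); t to first gridline: x 2.9364, y 0.3416 (then +3.8637 / +1.0353)
    (3,7) via y @ 0.3416
    (3,8) via y @ 1.3769
    (3,9) via y @ 2.4122  # hit
  → r_1 = 2.4122
beam 2: φ=0°, α=195°
  direction (-0.9659, -0.2588); cell (3,6); t to first gridline: x 0.7868, y 2.5887 (then +1.0353 / +3.8637)
    (2,6) via x @ 0.7868  # hit
  → r_2 = 0.7868
beam 3: φ=90°, α=285°
  direction (0.2588, -0.9659); cell (3,6); t to first gridline: x 0.9273, y 0.6936 (then +3.8637 / +1.0353)
    (3,5) via y @ 0.6936
    (4,5) via x @ 0.9273
    (4,4) via y @ 1.7289
    (4,3) via y @ 2.7642
    (4,2) via y @ 3.7995
    (5,2) via x @ 4.7910  # hit
  → r_3 = 4.7910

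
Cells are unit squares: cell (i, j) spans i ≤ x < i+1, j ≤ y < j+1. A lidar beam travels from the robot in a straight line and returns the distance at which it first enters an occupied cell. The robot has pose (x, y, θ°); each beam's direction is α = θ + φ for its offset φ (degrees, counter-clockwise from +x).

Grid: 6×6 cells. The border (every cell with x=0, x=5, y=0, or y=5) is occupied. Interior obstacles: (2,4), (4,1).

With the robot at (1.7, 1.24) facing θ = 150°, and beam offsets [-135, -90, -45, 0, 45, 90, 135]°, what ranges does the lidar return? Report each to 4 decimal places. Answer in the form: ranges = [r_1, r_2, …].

beam 1: φ=-135°, α=15°
  d=(0.9659,0.2588)  start (1,1)  tX=0.3106 tY=2.9364  stride 1/|dx|=1.0353 1/|dy|=3.8637
    cross x-line → (2,1), t=0.3106
    cross x-line → (3,1), t=1.3459
    cross x-line → (4,1), t=2.3811 (wall)
  → r_1 = 2.3811
beam 2: φ=-90°, α=60°
  d=(0.5000,0.8660)  start (1,1)  tX=0.6000 tY=0.8776  stride 1/|dx|=2.0000 1/|dy|=1.1547
    cross x-line → (2,1), t=0.6000
    cross y-line → (2,2), t=0.8776
    cross y-line → (2,3), t=2.0323
    cross x-line → (3,3), t=2.6000
    cross y-line → (3,4), t=3.1870
    cross y-line → (3,5), t=4.3417 (wall)
  → r_2 = 4.3417
beam 3: φ=-45°, α=105°
  d=(-0.2588,0.9659)  start (1,1)  tX=2.7046 tY=0.7868  stride 1/|dx|=3.8637 1/|dy|=1.0353
    cross y-line → (1,2), t=0.7868
    cross y-line → (1,3), t=1.8221
    cross x-line → (0,3), t=2.7046 (wall)
  → r_3 = 2.7046
beam 4: φ=0°, α=150°
  d=(-0.8660,0.5000)  start (1,1)  tX=0.8083 tY=1.5200  stride 1/|dx|=1.1547 1/|dy|=2.0000
    cross x-line → (0,1), t=0.8083 (wall)
  → r_4 = 0.8083
beam 5: φ=45°, α=195°
  d=(-0.9659,-0.2588)  start (1,1)  tX=0.7247 tY=0.9273  stride 1/|dx|=1.0353 1/|dy|=3.8637
    cross x-line → (0,1), t=0.7247 (wall)
  → r_5 = 0.7247
beam 6: φ=90°, α=240°
  d=(-0.5000,-0.8660)  start (1,1)  tX=1.4000 tY=0.2771  stride 1/|dx|=2.0000 1/|dy|=1.1547
    cross y-line → (1,0), t=0.2771 (wall)
  → r_6 = 0.2771
beam 7: φ=135°, α=285°
  d=(0.2588,-0.9659)  start (1,1)  tX=1.1591 tY=0.2485  stride 1/|dx|=3.8637 1/|dy|=1.0353
    cross y-line → (1,0), t=0.2485 (wall)
  → r_7 = 0.2485

ranges = [2.3811, 4.3417, 2.7046, 0.8083, 0.7247, 0.2771, 0.2485]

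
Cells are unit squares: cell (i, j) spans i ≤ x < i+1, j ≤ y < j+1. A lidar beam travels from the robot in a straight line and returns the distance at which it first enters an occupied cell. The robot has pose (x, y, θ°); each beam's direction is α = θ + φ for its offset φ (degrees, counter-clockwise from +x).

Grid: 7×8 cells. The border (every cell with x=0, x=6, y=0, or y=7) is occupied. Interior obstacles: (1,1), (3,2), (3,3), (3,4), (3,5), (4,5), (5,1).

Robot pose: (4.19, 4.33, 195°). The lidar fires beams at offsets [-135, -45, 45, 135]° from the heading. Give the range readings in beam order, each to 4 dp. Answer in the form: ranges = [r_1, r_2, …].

ranges = [0.7736, 0.2194, 0.3800, 2.0900]

beam 1: φ=-135°, α=60°
  d=(0.5000,0.8660)  start (4,4)  tX=1.6200 tY=0.7736  stride 1/|dx|=2.0000 1/|dy|=1.1547
    cross y-line → (4,5), t=0.7736 (wall)
  → r_1 = 0.7736
beam 2: φ=-45°, α=150°
  d=(-0.8660,0.5000)  start (4,4)  tX=0.2194 tY=1.3400  stride 1/|dx|=1.1547 1/|dy|=2.0000
    cross x-line → (3,4), t=0.2194 (wall)
  → r_2 = 0.2194
beam 3: φ=45°, α=240°
  d=(-0.5000,-0.8660)  start (4,4)  tX=0.3800 tY=0.3811  stride 1/|dx|=2.0000 1/|dy|=1.1547
    cross x-line → (3,4), t=0.3800 (wall)
  → r_3 = 0.3800
beam 4: φ=135°, α=330°
  d=(0.8660,-0.5000)  start (4,4)  tX=0.9353 tY=0.6600  stride 1/|dx|=1.1547 1/|dy|=2.0000
    cross y-line → (4,3), t=0.6600
    cross x-line → (5,3), t=0.9353
    cross x-line → (6,3), t=2.0900 (wall)
  → r_4 = 2.0900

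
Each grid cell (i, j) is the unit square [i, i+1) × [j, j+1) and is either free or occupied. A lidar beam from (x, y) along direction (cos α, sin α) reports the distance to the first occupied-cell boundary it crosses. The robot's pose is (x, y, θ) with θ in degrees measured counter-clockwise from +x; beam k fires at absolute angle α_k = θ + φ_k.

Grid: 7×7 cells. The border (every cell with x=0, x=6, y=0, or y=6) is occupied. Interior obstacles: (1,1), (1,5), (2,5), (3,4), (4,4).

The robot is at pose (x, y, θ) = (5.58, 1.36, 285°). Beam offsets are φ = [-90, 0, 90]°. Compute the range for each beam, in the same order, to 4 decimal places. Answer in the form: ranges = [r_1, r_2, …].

ranges = [1.3909, 0.3727, 0.4348]

beam 1: φ=-90°, α=195°
  cosα=-0.9659 sinα=-0.2588 | (5,1) | tMaxX 0.6005 tMaxY 1.3909 | tΔX 1.0353 tΔY 3.8637
    t=0.6005 [x] (4,1)
    t=1.3909 [y] (4,0) — stop
  → r_1 = 1.3909
beam 2: φ=0°, α=285°
  cosα=0.2588 sinα=-0.9659 | (5,1) | tMaxX 1.6228 tMaxY 0.3727 | tΔX 3.8637 tΔY 1.0353
    t=0.3727 [y] (5,0) — stop
  → r_2 = 0.3727
beam 3: φ=90°, α=15°
  cosα=0.9659 sinα=0.2588 | (5,1) | tMaxX 0.4348 tMaxY 2.4728 | tΔX 1.0353 tΔY 3.8637
    t=0.4348 [x] (6,1) — stop
  → r_3 = 0.4348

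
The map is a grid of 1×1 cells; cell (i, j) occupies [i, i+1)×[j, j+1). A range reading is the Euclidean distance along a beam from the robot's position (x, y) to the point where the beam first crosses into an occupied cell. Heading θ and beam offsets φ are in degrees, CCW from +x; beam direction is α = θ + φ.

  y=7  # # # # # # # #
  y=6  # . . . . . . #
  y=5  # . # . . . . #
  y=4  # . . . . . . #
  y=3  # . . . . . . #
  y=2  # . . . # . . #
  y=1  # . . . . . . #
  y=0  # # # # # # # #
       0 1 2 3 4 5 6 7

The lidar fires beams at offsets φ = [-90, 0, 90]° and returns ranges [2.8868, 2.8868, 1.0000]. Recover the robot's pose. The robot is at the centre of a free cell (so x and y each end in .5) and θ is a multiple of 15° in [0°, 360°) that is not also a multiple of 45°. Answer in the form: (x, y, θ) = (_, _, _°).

Candidates: 34 free-cell centres × 16 headings = 544 poses. Raycast each; keep the one whose scan matches to 4 dp.
  (2.5, 4.5, 150°): beam 1 = 0.5774 ≠ 2.8868 ✗
  (2.5, 6.5, 15°): beam 1 = 0.5176 ≠ 2.8868 ✗
  (1.5, 2.5, 105°): beam 1 = 5.6940 ≠ 2.8868 ✗
  (6.5, 1.5, 255°): beam 1 = 1.9319 ≠ 2.8868 ✗
  …
  (3.5, 3.5, 240°): r_1=2.8868, r_2=2.8868, r_3=1.0000 — all match ✓
No second candidate reproduces the full scan.

(x, y, θ) = (3.5, 3.5, 240°)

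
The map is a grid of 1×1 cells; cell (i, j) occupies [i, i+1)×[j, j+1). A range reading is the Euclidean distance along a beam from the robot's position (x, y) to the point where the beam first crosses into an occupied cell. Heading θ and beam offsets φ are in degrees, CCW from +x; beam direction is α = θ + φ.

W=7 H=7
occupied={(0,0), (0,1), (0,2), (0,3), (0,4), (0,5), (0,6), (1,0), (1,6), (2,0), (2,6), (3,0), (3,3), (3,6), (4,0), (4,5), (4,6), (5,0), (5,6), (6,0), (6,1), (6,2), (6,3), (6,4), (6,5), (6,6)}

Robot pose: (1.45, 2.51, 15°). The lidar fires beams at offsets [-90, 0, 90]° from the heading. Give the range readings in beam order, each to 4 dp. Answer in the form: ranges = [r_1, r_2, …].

ranges = [1.5633, 1.8932, 1.7387]

beam 1: φ=-90°, α=285°
  direction (0.2588, -0.9659); cell (1,2); t to first gridline: x 2.1250, y 0.5280 (then +3.8637 / +1.0353)
    (1,1) via y @ 0.5280
    (1,0) via y @ 1.5633  # hit
  → r_1 = 1.5633
beam 2: φ=0°, α=15°
  direction (0.9659, 0.2588); cell (1,2); t to first gridline: x 0.5694, y 1.8932 (then +1.0353 / +3.8637)
    (2,2) via x @ 0.5694
    (3,2) via x @ 1.6047
    (3,3) via y @ 1.8932  # hit
  → r_2 = 1.8932
beam 3: φ=90°, α=105°
  direction (-0.2588, 0.9659); cell (1,2); t to first gridline: x 1.7387, y 0.5073 (then +3.8637 / +1.0353)
    (1,3) via y @ 0.5073
    (1,4) via y @ 1.5426
    (0,4) via x @ 1.7387  # hit
  → r_3 = 1.7387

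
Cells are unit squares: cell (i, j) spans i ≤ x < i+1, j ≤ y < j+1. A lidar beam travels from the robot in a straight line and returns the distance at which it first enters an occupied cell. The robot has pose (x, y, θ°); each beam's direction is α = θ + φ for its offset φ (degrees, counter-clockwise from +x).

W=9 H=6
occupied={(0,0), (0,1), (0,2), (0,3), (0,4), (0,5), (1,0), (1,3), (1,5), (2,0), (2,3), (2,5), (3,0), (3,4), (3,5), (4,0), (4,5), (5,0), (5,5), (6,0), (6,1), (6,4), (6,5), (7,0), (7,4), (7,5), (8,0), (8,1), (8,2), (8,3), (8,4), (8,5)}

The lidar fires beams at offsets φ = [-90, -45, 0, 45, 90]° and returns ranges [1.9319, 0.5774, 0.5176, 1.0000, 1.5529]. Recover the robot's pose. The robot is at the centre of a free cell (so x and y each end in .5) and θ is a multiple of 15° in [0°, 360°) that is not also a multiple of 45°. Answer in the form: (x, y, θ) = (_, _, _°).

Candidates: 22 free-cell centres × 16 headings = 352 poses. Raycast each; keep the one whose scan matches to 4 dp.
  (3.5, 3.5, 150°): beam 1 = 0.5774 ≠ 1.9319 ✗
  (7.5, 1.5, 345°): beam 1 = 0.5176 ≠ 1.9319 ✗
  (2.5, 1.5, 210°): beam 1 = 1.7321 ≠ 1.9319 ✗
  (1.5, 2.5, 255°): beam 1 = 0.5176 ≠ 1.9319 ✗
  …
  (4.5, 1.5, 285°): r_1=1.9319, r_2=0.5774, r_3=0.5176, r_4=1.0000, r_5=1.5529 — all match ✓
Unique over the lattice → pose = (4.5, 1.5, 285°).

(x, y, θ) = (4.5, 1.5, 285°)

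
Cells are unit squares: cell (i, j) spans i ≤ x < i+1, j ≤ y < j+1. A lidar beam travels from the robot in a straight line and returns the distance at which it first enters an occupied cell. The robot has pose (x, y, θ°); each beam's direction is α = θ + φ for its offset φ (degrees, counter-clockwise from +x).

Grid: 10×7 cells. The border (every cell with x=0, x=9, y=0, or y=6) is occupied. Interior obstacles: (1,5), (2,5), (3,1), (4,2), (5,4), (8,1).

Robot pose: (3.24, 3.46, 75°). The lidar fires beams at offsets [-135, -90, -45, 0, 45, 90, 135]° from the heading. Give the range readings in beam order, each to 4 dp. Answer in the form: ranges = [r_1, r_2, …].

ranges = [1.5200, 1.7773, 2.0323, 2.6296, 1.7782, 2.3190, 2.5865]

beam 1: φ=-135°, α=300°
  direction (0.5000, -0.8660); cell (3,3); t to first gridline: x 1.5200, y 0.5312 (then +2.0000 / +1.1547)
    (3,2) via y @ 0.5312
    (4,2) via x @ 1.5200  # hit
  → r_1 = 1.5200
beam 2: φ=-90°, α=345°
  direction (0.9659, -0.2588); cell (3,3); t to first gridline: x 0.7868, y 1.7773 (then +1.0353 / +3.8637)
    (4,3) via x @ 0.7868
    (4,2) via y @ 1.7773  # hit
  → r_2 = 1.7773
beam 3: φ=-45°, α=30°
  direction (0.8660, 0.5000); cell (3,3); t to first gridline: x 0.8776, y 1.0800 (then +1.1547 / +2.0000)
    (4,3) via x @ 0.8776
    (4,4) via y @ 1.0800
    (5,4) via x @ 2.0323  # hit
  → r_3 = 2.0323
beam 4: φ=0°, α=75°
  direction (0.2588, 0.9659); cell (3,3); t to first gridline: x 2.9364, y 0.5590 (then +3.8637 / +1.0353)
    (3,4) via y @ 0.5590
    (3,5) via y @ 1.5943
    (3,6) via y @ 2.6296  # hit
  → r_4 = 2.6296
beam 5: φ=45°, α=120°
  direction (-0.5000, 0.8660); cell (3,3); t to first gridline: x 0.4800, y 0.6235 (then +2.0000 / +1.1547)
    (2,3) via x @ 0.4800
    (2,4) via y @ 0.6235
    (2,5) via y @ 1.7782  # hit
  → r_5 = 1.7782
beam 6: φ=90°, α=165°
  direction (-0.9659, 0.2588); cell (3,3); t to first gridline: x 0.2485, y 2.0864 (then +1.0353 / +3.8637)
    (2,3) via x @ 0.2485
    (1,3) via x @ 1.2837
    (1,4) via y @ 2.0864
    (0,4) via x @ 2.3190  # hit
  → r_6 = 2.3190
beam 7: φ=135°, α=210°
  direction (-0.8660, -0.5000); cell (3,3); t to first gridline: x 0.2771, y 0.9200 (then +1.1547 / +2.0000)
    (2,3) via x @ 0.2771
    (2,2) via y @ 0.9200
    (1,2) via x @ 1.4318
    (0,2) via x @ 2.5865  # hit
  → r_7 = 2.5865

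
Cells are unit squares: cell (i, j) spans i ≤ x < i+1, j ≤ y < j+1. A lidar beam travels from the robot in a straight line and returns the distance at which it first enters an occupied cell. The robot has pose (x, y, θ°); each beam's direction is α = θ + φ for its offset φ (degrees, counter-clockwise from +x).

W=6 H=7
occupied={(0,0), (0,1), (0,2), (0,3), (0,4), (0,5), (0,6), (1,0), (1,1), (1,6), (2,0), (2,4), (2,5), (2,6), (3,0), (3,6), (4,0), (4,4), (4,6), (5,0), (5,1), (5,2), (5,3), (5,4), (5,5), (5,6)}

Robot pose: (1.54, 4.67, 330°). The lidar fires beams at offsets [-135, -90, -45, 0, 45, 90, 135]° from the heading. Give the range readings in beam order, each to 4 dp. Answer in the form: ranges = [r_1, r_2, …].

ranges = [0.5590, 1.0800, 3.7995, 0.5312, 0.4762, 0.9200, 1.3769]

beam 1: φ=-135°, α=195°
  direction (-0.9659, -0.2588); cell (1,4); t to first gridline: x 0.5590, y 2.5887 (then +1.0353 / +3.8637)
    (0,4) via x @ 0.5590  # hit
  → r_1 = 0.5590
beam 2: φ=-90°, α=240°
  direction (-0.5000, -0.8660); cell (1,4); t to first gridline: x 1.0800, y 0.7736 (then +2.0000 / +1.1547)
    (1,3) via y @ 0.7736
    (0,3) via x @ 1.0800  # hit
  → r_2 = 1.0800
beam 3: φ=-45°, α=285°
  direction (0.2588, -0.9659); cell (1,4); t to first gridline: x 1.7773, y 0.6936 (then +3.8637 / +1.0353)
    (1,3) via y @ 0.6936
    (1,2) via y @ 1.7289
    (2,2) via x @ 1.7773
    (2,1) via y @ 2.7642
    (2,0) via y @ 3.7995  # hit
  → r_3 = 3.7995
beam 4: φ=0°, α=330°
  direction (0.8660, -0.5000); cell (1,4); t to first gridline: x 0.5312, y 1.3400 (then +1.1547 / +2.0000)
    (2,4) via x @ 0.5312  # hit
  → r_4 = 0.5312
beam 5: φ=45°, α=15°
  direction (0.9659, 0.2588); cell (1,4); t to first gridline: x 0.4762, y 1.2750 (then +1.0353 / +3.8637)
    (2,4) via x @ 0.4762  # hit
  → r_5 = 0.4762
beam 6: φ=90°, α=60°
  direction (0.5000, 0.8660); cell (1,4); t to first gridline: x 0.9200, y 0.3811 (then +2.0000 / +1.1547)
    (1,5) via y @ 0.3811
    (2,5) via x @ 0.9200  # hit
  → r_6 = 0.9200
beam 7: φ=135°, α=105°
  direction (-0.2588, 0.9659); cell (1,4); t to first gridline: x 2.0864, y 0.3416 (then +3.8637 / +1.0353)
    (1,5) via y @ 0.3416
    (1,6) via y @ 1.3769  # hit
  → r_7 = 1.3769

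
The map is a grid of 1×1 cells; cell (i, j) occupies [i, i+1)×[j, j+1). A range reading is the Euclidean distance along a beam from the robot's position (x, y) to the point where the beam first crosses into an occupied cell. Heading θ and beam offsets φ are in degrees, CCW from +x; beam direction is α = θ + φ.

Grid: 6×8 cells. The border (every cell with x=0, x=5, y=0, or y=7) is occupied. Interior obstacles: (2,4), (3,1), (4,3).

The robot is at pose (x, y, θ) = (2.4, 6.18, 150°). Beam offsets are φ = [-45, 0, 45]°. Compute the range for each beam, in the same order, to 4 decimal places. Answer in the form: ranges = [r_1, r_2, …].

beam 1: φ=-45°, α=105°
  d=(-0.2588,0.9659)  start (2,6)  tX=1.5455 tY=0.8489  stride 1/|dx|=3.8637 1/|dy|=1.0353
    cross y-line → (2,7), t=0.8489 (wall)
  → r_1 = 0.8489
beam 2: φ=0°, α=150°
  d=(-0.8660,0.5000)  start (2,6)  tX=0.4619 tY=1.6400  stride 1/|dx|=1.1547 1/|dy|=2.0000
    cross x-line → (1,6), t=0.4619
    cross x-line → (0,6), t=1.6166 (wall)
  → r_2 = 1.6166
beam 3: φ=45°, α=195°
  d=(-0.9659,-0.2588)  start (2,6)  tX=0.4141 tY=0.6955  stride 1/|dx|=1.0353 1/|dy|=3.8637
    cross x-line → (1,6), t=0.4141
    cross y-line → (1,5), t=0.6955
    cross x-line → (0,5), t=1.4494 (wall)
  → r_3 = 1.4494

ranges = [0.8489, 1.6166, 1.4494]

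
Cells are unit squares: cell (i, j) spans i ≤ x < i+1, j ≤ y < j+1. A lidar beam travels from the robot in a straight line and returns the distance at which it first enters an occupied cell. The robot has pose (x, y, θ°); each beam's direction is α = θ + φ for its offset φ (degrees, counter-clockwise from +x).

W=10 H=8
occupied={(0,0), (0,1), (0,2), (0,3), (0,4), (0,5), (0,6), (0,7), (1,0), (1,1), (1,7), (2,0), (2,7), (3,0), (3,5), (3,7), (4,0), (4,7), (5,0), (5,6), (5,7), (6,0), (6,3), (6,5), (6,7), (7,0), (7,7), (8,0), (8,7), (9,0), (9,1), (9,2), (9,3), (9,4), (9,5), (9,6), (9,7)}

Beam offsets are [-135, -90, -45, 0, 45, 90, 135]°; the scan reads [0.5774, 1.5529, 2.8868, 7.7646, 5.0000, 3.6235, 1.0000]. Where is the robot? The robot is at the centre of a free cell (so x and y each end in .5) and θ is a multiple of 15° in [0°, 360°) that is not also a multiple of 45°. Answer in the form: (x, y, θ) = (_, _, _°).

(x, y, θ) = (1.5, 3.5, 345°)

Candidates: 43 free-cell centres × 16 headings = 688 poses. Raycast each; keep the one whose scan matches to 4 dp.
  (7.5, 4.5, 105°): beam 1 = 1.7321 ≠ 0.5774 ✗
  (4.5, 6.5, 300°): beam 1 = 1.9319 ≠ 0.5774 ✗
  (5.5, 3.5, 165°): beam 2 = 1.9319 ≠ 1.5529 ✗
  …
  (1.5, 3.5, 345°): r_1=0.5774, r_2=1.5529, r_3=2.8868, r_4=7.7646, r_5=5.0000, r_6=3.6235, r_7=1.0000 — all match ✓
No second candidate reproduces the full scan.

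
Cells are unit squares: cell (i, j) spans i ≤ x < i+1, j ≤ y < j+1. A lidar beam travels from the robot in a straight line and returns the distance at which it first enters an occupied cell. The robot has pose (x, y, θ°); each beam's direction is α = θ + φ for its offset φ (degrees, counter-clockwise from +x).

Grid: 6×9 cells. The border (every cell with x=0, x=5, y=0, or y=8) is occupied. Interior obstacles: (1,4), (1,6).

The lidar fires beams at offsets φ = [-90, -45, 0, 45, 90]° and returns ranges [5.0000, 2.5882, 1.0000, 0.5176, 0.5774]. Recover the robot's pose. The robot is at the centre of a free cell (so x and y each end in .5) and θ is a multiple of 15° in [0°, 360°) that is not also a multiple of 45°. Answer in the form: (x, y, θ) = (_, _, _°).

The pose lattice has 26·16 = 416 candidates. Test each by forward raycasting.
  (3.5, 5.5, 210°): beam 1 = 2.8868 ≠ 5.0000 ✗
  (3.5, 7.5, 60°): beam 1 = 1.7321 ≠ 5.0000 ✗
  (3.5, 5.5, 285°): beam 1 = 1.9319 ≠ 5.0000 ✗
  …
  (2.5, 7.5, 30°): r_1=5.0000, r_2=2.5882, r_3=1.0000, r_4=0.5176, r_5=0.5774 — all match ✓
Unique over the lattice → pose = (2.5, 7.5, 30°).

(x, y, θ) = (2.5, 7.5, 30°)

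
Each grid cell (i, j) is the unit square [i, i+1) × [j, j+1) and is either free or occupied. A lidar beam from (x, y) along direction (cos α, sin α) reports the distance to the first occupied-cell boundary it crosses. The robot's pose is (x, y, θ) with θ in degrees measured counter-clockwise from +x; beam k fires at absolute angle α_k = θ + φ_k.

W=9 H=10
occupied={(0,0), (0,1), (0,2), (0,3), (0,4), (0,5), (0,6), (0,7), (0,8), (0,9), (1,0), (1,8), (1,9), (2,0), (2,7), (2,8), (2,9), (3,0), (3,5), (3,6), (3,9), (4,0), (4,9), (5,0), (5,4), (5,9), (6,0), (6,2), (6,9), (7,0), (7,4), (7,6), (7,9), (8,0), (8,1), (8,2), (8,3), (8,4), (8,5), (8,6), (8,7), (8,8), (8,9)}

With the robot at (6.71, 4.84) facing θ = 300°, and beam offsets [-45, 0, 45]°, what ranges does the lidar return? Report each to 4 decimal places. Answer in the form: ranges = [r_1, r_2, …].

ranges = [1.9049, 0.5800, 0.3002]

beam 1: φ=-45°, α=255°
  d=(-0.2588,-0.9659)  start (6,4)  tX=2.7432 tY=0.8696  stride 1/|dx|=3.8637 1/|dy|=1.0353
    cross y-line → (6,3), t=0.8696
    cross y-line → (6,2), t=1.9049 (wall)
  → r_1 = 1.9049
beam 2: φ=0°, α=300°
  d=(0.5000,-0.8660)  start (6,4)  tX=0.5800 tY=0.9699  stride 1/|dx|=2.0000 1/|dy|=1.1547
    cross x-line → (7,4), t=0.5800 (wall)
  → r_2 = 0.5800
beam 3: φ=45°, α=345°
  d=(0.9659,-0.2588)  start (6,4)  tX=0.3002 tY=3.2455  stride 1/|dx|=1.0353 1/|dy|=3.8637
    cross x-line → (7,4), t=0.3002 (wall)
  → r_3 = 0.3002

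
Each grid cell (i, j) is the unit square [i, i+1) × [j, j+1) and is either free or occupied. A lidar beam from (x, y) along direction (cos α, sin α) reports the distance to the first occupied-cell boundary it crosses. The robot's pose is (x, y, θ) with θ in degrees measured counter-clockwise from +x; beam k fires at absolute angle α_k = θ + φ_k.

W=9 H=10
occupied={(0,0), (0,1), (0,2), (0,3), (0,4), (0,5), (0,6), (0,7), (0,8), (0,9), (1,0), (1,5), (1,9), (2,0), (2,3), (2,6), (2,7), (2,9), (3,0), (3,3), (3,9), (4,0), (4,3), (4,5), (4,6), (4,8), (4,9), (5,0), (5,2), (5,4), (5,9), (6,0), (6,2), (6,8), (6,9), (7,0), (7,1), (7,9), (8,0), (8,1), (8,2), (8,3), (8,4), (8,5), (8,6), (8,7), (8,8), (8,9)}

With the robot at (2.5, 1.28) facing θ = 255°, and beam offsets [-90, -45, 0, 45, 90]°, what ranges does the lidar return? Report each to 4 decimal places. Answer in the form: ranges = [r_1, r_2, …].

beam 1: φ=-90°, α=165°
  dir = (cos 165°, sin 165°) = (-0.9659, 0.2588); from cell (2,1)
  next x-line at t=0.5176, next y-line at t=2.7819; Δt_x=1.0353, Δt_y=3.8637
    x: enter (1,1) at t=0.5176
    x: enter (0,1) at t=1.5529 ← occupied
  → r_1 = 1.5529
beam 2: φ=-45°, α=210°
  dir = (cos 210°, sin 210°) = (-0.8660, -0.5000); from cell (2,1)
  next x-line at t=0.5774, next y-line at t=0.5600; Δt_x=1.1547, Δt_y=2.0000
    y: enter (2,0) at t=0.5600 ← occupied
  → r_2 = 0.5600
beam 3: φ=0°, α=255°
  dir = (cos 255°, sin 255°) = (-0.2588, -0.9659); from cell (2,1)
  next x-line at t=1.9319, next y-line at t=0.2899; Δt_x=3.8637, Δt_y=1.0353
    y: enter (2,0) at t=0.2899 ← occupied
  → r_3 = 0.2899
beam 4: φ=45°, α=300°
  dir = (cos 300°, sin 300°) = (0.5000, -0.8660); from cell (2,1)
  next x-line at t=1.0000, next y-line at t=0.3233; Δt_x=2.0000, Δt_y=1.1547
    y: enter (2,0) at t=0.3233 ← occupied
  → r_4 = 0.3233
beam 5: φ=90°, α=345°
  dir = (cos 345°, sin 345°) = (0.9659, -0.2588); from cell (2,1)
  next x-line at t=0.5176, next y-line at t=1.0818; Δt_x=1.0353, Δt_y=3.8637
    x: enter (3,1) at t=0.5176
    y: enter (3,0) at t=1.0818 ← occupied
  → r_5 = 1.0818

ranges = [1.5529, 0.5600, 0.2899, 0.3233, 1.0818]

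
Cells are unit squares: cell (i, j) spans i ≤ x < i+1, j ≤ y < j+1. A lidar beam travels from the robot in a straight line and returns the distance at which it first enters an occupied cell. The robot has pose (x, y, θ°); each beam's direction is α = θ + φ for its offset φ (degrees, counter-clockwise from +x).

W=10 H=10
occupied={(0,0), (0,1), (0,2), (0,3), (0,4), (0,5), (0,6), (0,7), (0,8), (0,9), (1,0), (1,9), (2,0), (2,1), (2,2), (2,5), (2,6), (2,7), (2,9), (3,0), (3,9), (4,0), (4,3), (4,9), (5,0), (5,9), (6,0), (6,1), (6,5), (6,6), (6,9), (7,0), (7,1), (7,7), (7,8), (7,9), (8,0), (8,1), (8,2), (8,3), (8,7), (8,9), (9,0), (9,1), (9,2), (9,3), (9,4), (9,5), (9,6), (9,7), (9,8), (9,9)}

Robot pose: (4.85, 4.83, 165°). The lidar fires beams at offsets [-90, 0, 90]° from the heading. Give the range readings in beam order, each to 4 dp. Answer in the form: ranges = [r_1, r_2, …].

beam 1: φ=-90°, α=75°
  dir = (cos 75°, sin 75°) = (0.2588, 0.9659); from cell (4,4)
  next x-line at t=0.5796, next y-line at t=0.1760; Δt_x=3.8637, Δt_y=1.0353
    y: enter (4,5) at t=0.1760
    x: enter (5,5) at t=0.5796
    y: enter (5,6) at t=1.2113
    y: enter (5,7) at t=2.2465
    y: enter (5,8) at t=3.2818
    y: enter (5,9) at t=4.3171 ← occupied
  → r_1 = 4.3171
beam 2: φ=0°, α=165°
  dir = (cos 165°, sin 165°) = (-0.9659, 0.2588); from cell (4,4)
  next x-line at t=0.8800, next y-line at t=0.6568; Δt_x=1.0353, Δt_y=3.8637
    y: enter (4,5) at t=0.6568
    x: enter (3,5) at t=0.8800
    x: enter (2,5) at t=1.9153 ← occupied
  → r_2 = 1.9153
beam 3: φ=90°, α=255°
  dir = (cos 255°, sin 255°) = (-0.2588, -0.9659); from cell (4,4)
  next x-line at t=3.2841, next y-line at t=0.8593; Δt_x=3.8637, Δt_y=1.0353
    y: enter (4,3) at t=0.8593 ← occupied
  → r_3 = 0.8593

ranges = [4.3171, 1.9153, 0.8593]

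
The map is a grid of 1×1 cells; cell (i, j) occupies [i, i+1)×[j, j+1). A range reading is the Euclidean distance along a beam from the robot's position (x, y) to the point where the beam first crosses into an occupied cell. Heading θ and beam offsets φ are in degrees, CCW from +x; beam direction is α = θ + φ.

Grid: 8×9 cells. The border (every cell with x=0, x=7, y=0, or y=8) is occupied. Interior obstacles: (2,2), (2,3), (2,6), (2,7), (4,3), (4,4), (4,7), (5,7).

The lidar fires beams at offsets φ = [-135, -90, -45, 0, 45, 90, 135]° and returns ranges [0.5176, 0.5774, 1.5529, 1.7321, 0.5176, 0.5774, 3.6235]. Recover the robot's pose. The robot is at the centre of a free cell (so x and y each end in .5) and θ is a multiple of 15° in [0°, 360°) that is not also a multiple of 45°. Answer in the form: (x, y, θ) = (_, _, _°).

Candidates: 34 free-cell centres × 16 headings = 544 poses. Raycast each; keep the one whose scan matches to 4 dp.
  (6.5, 7.5, 345°): beam 1 = 0.5774 ≠ 0.5176 ✗
  (1.5, 4.5, 60°): beam 1 = 1.9319 ≠ 0.5176 ✗
  (5.5, 6.5, 150°): beam 1 = 1.5529 ≠ 0.5176 ✗
  (3.5, 3.5, 150°): beam 2 = 1.0000 ≠ 0.5774 ✗
  …
  (1.5, 2.5, 300°): r_1=0.5176, r_2=0.5774, r_3=1.5529, r_4=1.7321, r_5=0.5176, r_6=0.5774, r_7=3.6235 — all match ✓
Only this pose fits every beam.

(x, y, θ) = (1.5, 2.5, 300°)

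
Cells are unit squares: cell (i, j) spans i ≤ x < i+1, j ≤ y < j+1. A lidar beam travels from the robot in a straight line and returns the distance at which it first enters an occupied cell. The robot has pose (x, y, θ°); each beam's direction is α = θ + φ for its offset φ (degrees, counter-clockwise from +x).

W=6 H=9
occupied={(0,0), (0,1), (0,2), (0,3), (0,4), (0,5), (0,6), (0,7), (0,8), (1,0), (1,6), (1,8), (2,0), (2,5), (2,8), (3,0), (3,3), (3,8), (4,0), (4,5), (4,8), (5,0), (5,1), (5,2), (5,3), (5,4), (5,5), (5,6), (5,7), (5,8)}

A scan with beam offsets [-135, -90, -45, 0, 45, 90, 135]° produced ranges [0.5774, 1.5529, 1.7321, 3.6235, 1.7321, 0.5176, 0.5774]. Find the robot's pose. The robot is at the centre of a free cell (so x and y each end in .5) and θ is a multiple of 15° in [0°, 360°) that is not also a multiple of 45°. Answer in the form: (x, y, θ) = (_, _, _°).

(x, y, θ) = (4.5, 6.5, 165°)

Enumerate (i+0.5, j+0.5, θ) over the 24 free cells and 16 admissible headings. For each, cast all 7 beams and compare to the given ranges.
  (1.5, 4.5, 255°): beam 1 = 1.0000 ≠ 0.5774 ✗
  (4.5, 7.5, 75°): beam 1 = 1.0000 ≠ 0.5774 ✗
  (3.5, 1.5, 345°): beam 1 = 1.0000 ≠ 0.5774 ✗
  (2.5, 6.5, 210°): beam 1 = 1.5529 ≠ 0.5774 ✗
  (1.5, 5.5, 165°): beam 2 = 0.5176 ≠ 1.5529 ✗
  …
  (4.5, 6.5, 165°): r_1=0.5774, r_2=1.5529, r_3=1.7321, r_4=3.6235, r_5=1.7321, r_6=0.5176, r_7=0.5774 — all match ✓
No second candidate reproduces the full scan.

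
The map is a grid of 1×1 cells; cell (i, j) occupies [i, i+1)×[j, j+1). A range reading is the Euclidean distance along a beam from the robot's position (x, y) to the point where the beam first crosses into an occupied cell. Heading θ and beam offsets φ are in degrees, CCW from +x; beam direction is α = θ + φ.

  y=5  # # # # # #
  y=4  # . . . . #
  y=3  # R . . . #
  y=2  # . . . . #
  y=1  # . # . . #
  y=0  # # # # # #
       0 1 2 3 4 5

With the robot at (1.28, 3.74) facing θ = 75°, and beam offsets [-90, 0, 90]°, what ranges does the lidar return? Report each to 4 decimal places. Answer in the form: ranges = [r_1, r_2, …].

beam 1: φ=-90°, α=345°
  d=(0.9659,-0.2588)  start (1,3)  tX=0.7454 tY=2.8591  stride 1/|dx|=1.0353 1/|dy|=3.8637
    cross x-line → (2,3), t=0.7454
    cross x-line → (3,3), t=1.7807
    cross x-line → (4,3), t=2.8160
    cross y-line → (4,2), t=2.8591
    cross x-line → (5,2), t=3.8512 (wall)
  → r_1 = 3.8512
beam 2: φ=0°, α=75°
  d=(0.2588,0.9659)  start (1,3)  tX=2.7819 tY=0.2692  stride 1/|dx|=3.8637 1/|dy|=1.0353
    cross y-line → (1,4), t=0.2692
    cross y-line → (1,5), t=1.3044 (wall)
  → r_2 = 1.3044
beam 3: φ=90°, α=165°
  d=(-0.9659,0.2588)  start (1,3)  tX=0.2899 tY=1.0046  stride 1/|dx|=1.0353 1/|dy|=3.8637
    cross x-line → (0,3), t=0.2899 (wall)
  → r_3 = 0.2899

ranges = [3.8512, 1.3044, 0.2899]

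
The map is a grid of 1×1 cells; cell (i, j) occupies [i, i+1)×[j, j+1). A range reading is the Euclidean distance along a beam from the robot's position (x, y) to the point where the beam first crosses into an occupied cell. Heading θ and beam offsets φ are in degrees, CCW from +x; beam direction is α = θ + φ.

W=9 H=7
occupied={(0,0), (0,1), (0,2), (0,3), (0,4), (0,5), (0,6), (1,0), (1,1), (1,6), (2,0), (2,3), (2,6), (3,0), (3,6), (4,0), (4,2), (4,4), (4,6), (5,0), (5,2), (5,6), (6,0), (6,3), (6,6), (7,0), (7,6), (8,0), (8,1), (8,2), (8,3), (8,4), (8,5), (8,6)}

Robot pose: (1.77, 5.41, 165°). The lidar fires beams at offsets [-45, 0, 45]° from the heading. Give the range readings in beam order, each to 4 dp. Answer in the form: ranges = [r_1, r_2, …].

beam 1: φ=-45°, α=120°
  cosα=-0.5000 sinα=0.8660 | (1,5) | tMaxX 1.5400 tMaxY 0.6813 | tΔX 2.0000 tΔY 1.1547
    t=0.6813 [y] (1,6) — stop
  → r_1 = 0.6813
beam 2: φ=0°, α=165°
  cosα=-0.9659 sinα=0.2588 | (1,5) | tMaxX 0.7972 tMaxY 2.2796 | tΔX 1.0353 tΔY 3.8637
    t=0.7972 [x] (0,5) — stop
  → r_2 = 0.7972
beam 3: φ=45°, α=210°
  cosα=-0.8660 sinα=-0.5000 | (1,5) | tMaxX 0.8891 tMaxY 0.8200 | tΔX 1.1547 tΔY 2.0000
    t=0.8200 [y] (1,4)
    t=0.8891 [x] (0,4) — stop
  → r_3 = 0.8891

ranges = [0.6813, 0.7972, 0.8891]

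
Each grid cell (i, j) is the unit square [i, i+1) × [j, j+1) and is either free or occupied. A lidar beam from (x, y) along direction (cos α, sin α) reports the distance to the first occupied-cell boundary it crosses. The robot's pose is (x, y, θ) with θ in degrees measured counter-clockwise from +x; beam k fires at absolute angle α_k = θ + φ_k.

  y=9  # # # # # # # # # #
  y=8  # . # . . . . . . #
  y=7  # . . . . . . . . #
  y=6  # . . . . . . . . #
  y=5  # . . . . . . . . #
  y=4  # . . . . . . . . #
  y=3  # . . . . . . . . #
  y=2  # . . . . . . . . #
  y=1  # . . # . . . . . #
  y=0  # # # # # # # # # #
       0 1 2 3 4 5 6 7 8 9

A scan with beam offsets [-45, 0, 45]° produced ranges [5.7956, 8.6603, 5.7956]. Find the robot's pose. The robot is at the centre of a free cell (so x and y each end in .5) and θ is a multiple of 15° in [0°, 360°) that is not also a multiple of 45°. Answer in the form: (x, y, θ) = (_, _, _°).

The pose lattice has 62·16 = 992 candidates. Test each by forward raycasting.
  (4.5, 7.5, 285°): beam 1 = 7.0000 ≠ 5.7956 ✗
  (3.5, 7.5, 330°): beam 1 = 6.7293 ≠ 5.7956 ✗
  (5.5, 6.5, 255°): beam 1 = 5.1962 ≠ 5.7956 ✗
  …
  (1.5, 7.5, 330°): r_1=5.7956, r_2=8.6603, r_3=5.7956 — all match ✓
Only this pose fits every beam.

(x, y, θ) = (1.5, 7.5, 330°)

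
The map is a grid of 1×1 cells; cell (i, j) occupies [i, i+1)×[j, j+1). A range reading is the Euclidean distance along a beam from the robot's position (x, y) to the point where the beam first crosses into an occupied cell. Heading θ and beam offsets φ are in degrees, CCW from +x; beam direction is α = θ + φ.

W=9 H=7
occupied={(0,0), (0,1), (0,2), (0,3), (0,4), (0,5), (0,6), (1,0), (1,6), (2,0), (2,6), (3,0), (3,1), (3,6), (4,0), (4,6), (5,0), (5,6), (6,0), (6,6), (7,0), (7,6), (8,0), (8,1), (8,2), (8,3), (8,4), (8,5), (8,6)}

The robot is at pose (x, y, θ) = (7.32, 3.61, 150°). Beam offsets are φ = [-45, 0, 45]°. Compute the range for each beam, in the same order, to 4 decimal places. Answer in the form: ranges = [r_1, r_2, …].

beam 1: φ=-45°, α=105°
  direction (-0.2588, 0.9659); cell (7,3); t to first gridline: x 1.2364, y 0.4038 (then +3.8637 / +1.0353)
    (7,4) via y @ 0.4038
    (6,4) via x @ 1.2364
    (6,5) via y @ 1.4390
    (6,6) via y @ 2.4743  # hit
  → r_1 = 2.4743
beam 2: φ=0°, α=150°
  direction (-0.8660, 0.5000); cell (7,3); t to first gridline: x 0.3695, y 0.7800 (then +1.1547 / +2.0000)
    (6,3) via x @ 0.3695
    (6,4) via y @ 0.7800
    (5,4) via x @ 1.5242
    (4,4) via x @ 2.6789
    (4,5) via y @ 2.7800
    (3,5) via x @ 3.8336
    (3,6) via y @ 4.7800  # hit
  → r_2 = 4.7800
beam 3: φ=45°, α=195°
  direction (-0.9659, -0.2588); cell (7,3); t to first gridline: x 0.3313, y 2.3569 (then +1.0353 / +3.8637)
    (6,3) via x @ 0.3313
    (5,3) via x @ 1.3666
    (5,2) via y @ 2.3569
    (4,2) via x @ 2.4018
    (3,2) via x @ 3.4371
    (2,2) via x @ 4.4724
    (1,2) via x @ 5.5077
    (1,1) via y @ 6.2206
    (0,1) via x @ 6.5429  # hit
  → r_3 = 6.5429

ranges = [2.4743, 4.7800, 6.5429]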